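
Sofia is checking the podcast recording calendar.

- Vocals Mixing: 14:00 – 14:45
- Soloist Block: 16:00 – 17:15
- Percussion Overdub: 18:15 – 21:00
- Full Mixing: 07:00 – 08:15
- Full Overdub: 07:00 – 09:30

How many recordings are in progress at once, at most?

2

Walk through starts and ends in time order (an end at T is processed before a start at T):
07:00 start Full Mixing → 1
07:00 start Full Overdub → 2
08:15 end Full Mixing → 1
09:30 end Full Overdub → 0
14:00 start Vocals Mixing → 1
14:45 end Vocals Mixing → 0
16:00 start Soloist Block → 1
17:15 end Soloist Block → 0
18:15 start Percussion Overdub → 1
21:00 end Percussion Overdub → 0
Peak is 2, at 07:00 (Full Mixing, Full Overdub).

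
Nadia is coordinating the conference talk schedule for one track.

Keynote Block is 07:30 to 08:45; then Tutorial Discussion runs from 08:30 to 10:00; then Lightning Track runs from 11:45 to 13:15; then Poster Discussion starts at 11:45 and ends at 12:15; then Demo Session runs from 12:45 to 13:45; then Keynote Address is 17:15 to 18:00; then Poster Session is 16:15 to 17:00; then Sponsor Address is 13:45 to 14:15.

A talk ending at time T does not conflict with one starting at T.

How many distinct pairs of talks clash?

3

Sorted by start: Keynote Block, Tutorial Discussion, Lightning Track, Poster Discussion, Demo Session, Sponsor Address, Poster Session, Keynote Address.
Tutorial Discussion starts before Keynote Block ends → Keynote Block and Tutorial Discussion overlap.
Lightning Track starts after Keynote Block ends, so Keynote Block has no further overlaps.
Lightning Track starts after Tutorial Discussion ends, so Tutorial Discussion has no further overlaps.
Poster Discussion starts before Lightning Track ends → Lightning Track and Poster Discussion overlap.
Demo Session starts before Lightning Track ends → Lightning Track and Demo Session overlap.
Sponsor Address starts after Lightning Track ends, so Lightning Track has no further overlaps.
Demo Session starts after Poster Discussion ends, so Poster Discussion has no further overlaps.
Sponsor Address starts exactly when Demo Session ends (back-to-back, no overlap), so Demo Session has no further overlaps.
Poster Session starts after Sponsor Address ends, so Sponsor Address has no further overlaps.
Keynote Address starts after Poster Session ends.
Overlapping pairs: Demo Session & Lightning Track, Keynote Block & Tutorial Discussion, Lightning Track & Poster Discussion — 3 in total.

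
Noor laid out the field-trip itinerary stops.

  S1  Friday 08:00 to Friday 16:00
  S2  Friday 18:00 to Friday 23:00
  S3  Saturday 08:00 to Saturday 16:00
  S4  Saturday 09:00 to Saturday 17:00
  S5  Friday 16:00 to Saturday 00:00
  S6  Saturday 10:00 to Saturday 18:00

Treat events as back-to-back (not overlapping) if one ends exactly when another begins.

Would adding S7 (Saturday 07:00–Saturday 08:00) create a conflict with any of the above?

No — it doesn't clash with anything

S1: ends Friday 16:00 at or before S7 starts Saturday 07:00 → clear.
S5: ends Saturday 00:00 at or before S7 starts Saturday 07:00 → clear.
S2: ends Friday 23:00 at or before S7 starts Saturday 07:00 → clear.
S3: starts Saturday 08:00 at or after S7 ends Saturday 08:00 → clear.
S4: starts Saturday 09:00 at or after S7 ends Saturday 08:00 → clear.
S6: starts Saturday 10:00 at or after S7 ends Saturday 08:00 → clear.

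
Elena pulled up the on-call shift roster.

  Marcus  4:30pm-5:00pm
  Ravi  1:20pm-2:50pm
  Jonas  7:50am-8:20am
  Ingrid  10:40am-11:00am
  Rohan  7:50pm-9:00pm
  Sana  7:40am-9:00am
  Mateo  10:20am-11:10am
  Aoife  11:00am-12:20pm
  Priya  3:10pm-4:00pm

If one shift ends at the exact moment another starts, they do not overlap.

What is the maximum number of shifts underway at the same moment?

2

Walk through starts and ends in time order (an end at T is processed before a start at T):
7:40am start Sana → 1
7:50am start Jonas → 2
8:20am end Jonas → 1
9:00am end Sana → 0
10:20am start Mateo → 1
10:40am start Ingrid → 2
11:00am end Ingrid → 1
11:00am start Aoife → 2
11:10am end Mateo → 1
12:20pm end Aoife → 0
1:20pm start Ravi → 1
2:50pm end Ravi → 0
3:10pm start Priya → 1
4:00pm end Priya → 0
4:30pm start Marcus → 1
5:00pm end Marcus → 0
7:50pm start Rohan → 1
9:00pm end Rohan → 0
Peak is 2, at 7:50am (Jonas, Sana).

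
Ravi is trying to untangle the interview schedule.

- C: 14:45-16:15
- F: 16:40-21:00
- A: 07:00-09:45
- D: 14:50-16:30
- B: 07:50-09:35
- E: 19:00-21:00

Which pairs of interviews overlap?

Two intervals overlap when each starts before the other ends.
Sorted by start: A, B, C, D, F, E.
B starts before A ends → A and B overlap.
C starts after A ends; A is clear from here.
C starts after B ends; B is clear from here.
D starts before C ends → C and D overlap.
F starts after C ends; C is clear from here.
F starts after D ends; D is clear from here.
E starts before F ends → F and E overlap.

A & B, C & D, E & F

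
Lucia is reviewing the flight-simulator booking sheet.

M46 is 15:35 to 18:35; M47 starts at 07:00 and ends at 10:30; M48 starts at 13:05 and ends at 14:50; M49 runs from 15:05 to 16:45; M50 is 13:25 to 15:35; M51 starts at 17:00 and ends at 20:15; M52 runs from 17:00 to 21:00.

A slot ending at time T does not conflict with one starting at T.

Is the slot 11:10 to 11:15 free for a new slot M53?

Yes — the slot is free

M47: ends 10:30 at or before M53 starts 11:10 → clear.
M48: starts 13:05 at or after M53 ends 11:15 → clear.
M50: starts 13:25 at or after M53 ends 11:15 → clear.
M49: starts 15:05 at or after M53 ends 11:15 → clear.
M46: starts 15:35 at or after M53 ends 11:15 → clear.
M51: starts 17:00 at or after M53 ends 11:15 → clear.
M52: starts 17:00 at or after M53 ends 11:15 → clear.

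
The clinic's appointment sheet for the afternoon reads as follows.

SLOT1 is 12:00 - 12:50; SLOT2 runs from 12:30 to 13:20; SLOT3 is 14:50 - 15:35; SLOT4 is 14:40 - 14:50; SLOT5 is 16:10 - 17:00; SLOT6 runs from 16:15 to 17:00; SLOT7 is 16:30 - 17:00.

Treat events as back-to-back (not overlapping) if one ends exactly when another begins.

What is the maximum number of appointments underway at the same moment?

3

Sort all start/end points and keep a running count:
12:00 start SLOT1 → 1
12:30 start SLOT2 → 2
12:50 end SLOT1 → 1
13:20 end SLOT2 → 0
14:40 start SLOT4 → 1
14:50 end SLOT4 → 0
14:50 start SLOT3 → 1
15:35 end SLOT3 → 0
16:10 start SLOT5 → 1
16:15 start SLOT6 → 2
16:30 start SLOT7 → 3
17:00 end SLOT5 → 2
17:00 end SLOT6 → 1
17:00 end SLOT7 → 0
Peak is 3, at 16:30 (SLOT5, SLOT6, SLOT7).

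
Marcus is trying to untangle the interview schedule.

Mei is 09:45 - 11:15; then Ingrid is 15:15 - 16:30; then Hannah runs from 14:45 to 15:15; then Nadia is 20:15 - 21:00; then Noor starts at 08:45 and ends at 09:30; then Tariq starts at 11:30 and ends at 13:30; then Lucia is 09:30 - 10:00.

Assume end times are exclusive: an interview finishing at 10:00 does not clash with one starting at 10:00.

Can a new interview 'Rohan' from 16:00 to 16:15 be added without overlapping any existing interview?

Noor: ends 09:30 at or before Rohan starts 16:00 → clear.
Lucia: ends 10:00 at or before Rohan starts 16:00 → clear.
Mei: ends 11:15 at or before Rohan starts 16:00 → clear.
Tariq: ends 13:30 at or before Rohan starts 16:00 → clear.
Hannah: ends 15:15 at or before Rohan starts 16:00 → clear.
Ingrid: starts 15:15 before Rohan ends 16:15, and ends 16:30 after Rohan starts 16:00 → overlap.
Nadia: starts 20:15 at or after Rohan ends 16:15 → clear.
Rohan overlaps Ingrid.

No — it overlaps Ingrid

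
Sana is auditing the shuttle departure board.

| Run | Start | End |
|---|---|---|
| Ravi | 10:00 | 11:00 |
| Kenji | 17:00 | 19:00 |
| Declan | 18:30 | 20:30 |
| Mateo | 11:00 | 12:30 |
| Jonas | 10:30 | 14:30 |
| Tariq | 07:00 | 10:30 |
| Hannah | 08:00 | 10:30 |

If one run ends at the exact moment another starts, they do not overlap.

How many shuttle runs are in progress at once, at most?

3

Walk through starts and ends in time order (an end at T is processed before a start at T):
07:00 start Tariq → 1
08:00 start Hannah → 2
10:00 start Ravi → 3
10:30 end Hannah → 2
10:30 end Tariq → 1
10:30 start Jonas → 2
11:00 end Ravi → 1
11:00 start Mateo → 2
12:30 end Mateo → 1
14:30 end Jonas → 0
17:00 start Kenji → 1
18:30 start Declan → 2
19:00 end Kenji → 1
20:30 end Declan → 0
Peak is 3, at 10:00 (Hannah, Ravi, Tariq).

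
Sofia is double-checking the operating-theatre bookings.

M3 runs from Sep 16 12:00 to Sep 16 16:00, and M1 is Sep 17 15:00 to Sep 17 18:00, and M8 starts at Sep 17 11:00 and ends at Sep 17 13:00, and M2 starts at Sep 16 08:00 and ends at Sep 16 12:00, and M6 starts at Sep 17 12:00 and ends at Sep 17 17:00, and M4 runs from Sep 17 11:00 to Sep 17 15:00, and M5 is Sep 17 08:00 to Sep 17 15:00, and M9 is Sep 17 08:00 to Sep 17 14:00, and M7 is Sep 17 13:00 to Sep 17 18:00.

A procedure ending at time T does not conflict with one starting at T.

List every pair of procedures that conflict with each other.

Sorted by start: M2, M3, M5, M9, M4, M8, M6, M7, M1.
M3 starts exactly when M2 ends (back-to-back, no overlap) — done with M2.
M5 starts after M3 ends — done with M3.
M9 starts before M5 ends → M5 and M9 overlap.
M4 starts before M5 ends → M5 and M4 overlap.
M8 starts before M5 ends → M5 and M8 overlap.
M6 starts before M5 ends → M5 and M6 overlap.
M7 starts before M5 ends → M5 and M7 overlap.
M1 starts exactly when M5 ends (back-to-back, no overlap).
M4 starts before M9 ends → M9 and M4 overlap.
M8 starts before M9 ends → M9 and M8 overlap.
M6 starts before M9 ends → M9 and M6 overlap.
M7 starts before M9 ends → M9 and M7 overlap.
M1 starts after M9 ends.
M8 starts before M4 ends → M4 and M8 overlap.
M6 starts before M4 ends → M4 and M6 overlap.
M7 starts before M4 ends → M4 and M7 overlap.
M1 starts exactly when M4 ends (back-to-back, no overlap).
M6 starts before M8 ends → M8 and M6 overlap.
M7 starts exactly when M8 ends (back-to-back, no overlap) — done with M8.
M7 starts before M6 ends → M6 and M7 overlap.
M1 starts before M6 ends → M6 and M1 overlap.
M1 starts before M7 ends → M7 and M1 overlap.

M1 & M6, M1 & M7, M4 & M5, M4 & M6, M4 & M7, M4 & M8, M4 & M9, M5 & M6, M5 & M7, M5 & M8, M5 & M9, M6 & M7, M6 & M8, M6 & M9, M7 & M9, M8 & M9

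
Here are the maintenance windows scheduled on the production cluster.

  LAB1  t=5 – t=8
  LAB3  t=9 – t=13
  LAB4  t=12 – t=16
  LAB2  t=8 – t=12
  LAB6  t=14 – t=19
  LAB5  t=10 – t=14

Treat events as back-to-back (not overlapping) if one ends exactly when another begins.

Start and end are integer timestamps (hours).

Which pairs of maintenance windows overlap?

Sorted by start: LAB1, LAB2, LAB3, LAB5, LAB4, LAB6.
LAB2 starts exactly when LAB1 ends (back-to-back, no overlap) — done with LAB1.
LAB3 starts before LAB2 ends → LAB2 and LAB3 overlap.
LAB5 starts before LAB2 ends → LAB2 and LAB5 overlap.
LAB4 starts exactly when LAB2 ends (back-to-back, no overlap) — done with LAB2.
LAB5 starts before LAB3 ends → LAB3 and LAB5 overlap.
LAB4 starts before LAB3 ends → LAB3 and LAB4 overlap.
LAB6 starts after LAB3 ends.
LAB4 starts before LAB5 ends → LAB5 and LAB4 overlap.
LAB6 starts exactly when LAB5 ends (back-to-back, no overlap).
LAB6 starts before LAB4 ends → LAB4 and LAB6 overlap.

LAB2 & LAB3, LAB2 & LAB5, LAB3 & LAB4, LAB3 & LAB5, LAB4 & LAB5, LAB4 & LAB6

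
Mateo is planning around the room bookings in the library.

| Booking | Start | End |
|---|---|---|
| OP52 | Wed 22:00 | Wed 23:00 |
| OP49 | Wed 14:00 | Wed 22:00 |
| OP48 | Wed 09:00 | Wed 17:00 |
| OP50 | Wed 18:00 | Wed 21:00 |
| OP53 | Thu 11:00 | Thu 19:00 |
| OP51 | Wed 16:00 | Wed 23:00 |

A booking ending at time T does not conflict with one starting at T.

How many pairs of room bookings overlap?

Sorted by start: OP48, OP49, OP51, OP50, OP52, OP53.
OP49 starts before OP48 ends → OP48 and OP49 overlap.
OP51 starts before OP48 ends → OP48 and OP51 overlap.
OP50 starts after OP48 ends, so OP48 has no further overlaps.
OP51 starts before OP49 ends → OP49 and OP51 overlap.
OP50 starts before OP49 ends → OP49 and OP50 overlap.
OP52 starts exactly when OP49 ends (back-to-back, no overlap), so OP49 has no further overlaps.
OP50 starts before OP51 ends → OP51 and OP50 overlap.
OP52 starts before OP51 ends → OP51 and OP52 overlap.
OP53 starts after OP51 ends.
OP52 starts after OP50 ends, so OP50 has no further overlaps.
OP53 starts after OP52 ends.
Overlapping pairs: OP48 & OP49, OP48 & OP51, OP49 & OP50, OP49 & OP51, OP50 & OP51, OP51 & OP52 — 6 in total.

6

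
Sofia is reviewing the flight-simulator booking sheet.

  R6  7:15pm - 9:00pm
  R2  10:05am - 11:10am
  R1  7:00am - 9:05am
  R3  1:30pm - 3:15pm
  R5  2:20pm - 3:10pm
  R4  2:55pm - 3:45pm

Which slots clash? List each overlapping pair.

R3 & R4, R3 & R5, R4 & R5

Sorted by start: R1, R2, R3, R5, R4, R6.
R2 starts after R1 ends; R1 is clear from here.
R3 starts after R2 ends; R2 is clear from here.
R5 starts before R3 ends → R3 and R5 overlap.
R4 starts before R3 ends → R3 and R4 overlap.
R6 starts after R3 ends.
R4 starts before R5 ends → R5 and R4 overlap.
R6 starts after R5 ends.
R6 starts after R4 ends.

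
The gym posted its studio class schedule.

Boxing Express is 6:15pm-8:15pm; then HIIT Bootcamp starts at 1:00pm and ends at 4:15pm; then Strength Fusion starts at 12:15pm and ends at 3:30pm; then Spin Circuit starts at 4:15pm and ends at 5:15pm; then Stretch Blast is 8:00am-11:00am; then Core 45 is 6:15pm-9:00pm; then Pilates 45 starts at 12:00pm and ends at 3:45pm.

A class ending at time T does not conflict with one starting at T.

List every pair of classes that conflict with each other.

Two intervals overlap when each starts before the other ends.
Sorted by start: Stretch Blast, Pilates 45, Strength Fusion, HIIT Bootcamp, Spin Circuit, Core 45, Boxing Express.
Pilates 45 starts after Stretch Blast ends; Stretch Blast is clear from here.
Strength Fusion starts before Pilates 45 ends → Pilates 45 and Strength Fusion overlap.
HIIT Bootcamp starts before Pilates 45 ends → Pilates 45 and HIIT Bootcamp overlap.
Spin Circuit starts after Pilates 45 ends; Pilates 45 is clear from here.
HIIT Bootcamp starts before Strength Fusion ends → Strength Fusion and HIIT Bootcamp overlap.
Spin Circuit starts after Strength Fusion ends; Strength Fusion is clear from here.
Spin Circuit starts exactly when HIIT Bootcamp ends (back-to-back, no overlap); HIIT Bootcamp is clear from here.
Core 45 starts after Spin Circuit ends; Spin Circuit is clear from here.
Boxing Express starts before Core 45 ends → Core 45 and Boxing Express overlap.

Boxing Express & Core 45, HIIT Bootcamp & Pilates 45, HIIT Bootcamp & Strength Fusion, Pilates 45 & Strength Fusion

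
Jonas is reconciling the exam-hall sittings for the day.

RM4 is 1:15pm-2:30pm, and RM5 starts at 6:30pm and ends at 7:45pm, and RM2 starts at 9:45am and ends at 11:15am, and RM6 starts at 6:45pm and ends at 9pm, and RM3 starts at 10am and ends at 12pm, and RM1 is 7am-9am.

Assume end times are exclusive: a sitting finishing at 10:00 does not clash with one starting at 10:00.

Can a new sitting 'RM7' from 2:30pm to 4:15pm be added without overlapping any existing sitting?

RM1: ends 9am at or before RM7 starts 2:30pm → clear.
RM2: ends 11:15am at or before RM7 starts 2:30pm → clear.
RM3: ends 12pm at or before RM7 starts 2:30pm → clear.
RM4: ends 2:30pm at or before RM7 starts 2:30pm → clear.
RM5: starts 6:30pm at or after RM7 ends 4:15pm → clear.
RM6: starts 6:45pm at or after RM7 ends 4:15pm → clear.

Yes — the slot is free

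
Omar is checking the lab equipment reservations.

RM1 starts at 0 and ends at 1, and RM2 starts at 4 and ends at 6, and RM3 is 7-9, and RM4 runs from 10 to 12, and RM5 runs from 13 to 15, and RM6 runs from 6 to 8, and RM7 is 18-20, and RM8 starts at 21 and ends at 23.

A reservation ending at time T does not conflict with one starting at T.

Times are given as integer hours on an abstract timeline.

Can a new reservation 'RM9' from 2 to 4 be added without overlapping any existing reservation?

RM1: ends 1 at or before RM9 starts 2 → clear.
RM2: starts 4 at or after RM9 ends 4 → clear.
RM6: starts 6 at or after RM9 ends 4 → clear.
RM3: starts 7 at or after RM9 ends 4 → clear.
RM4: starts 10 at or after RM9 ends 4 → clear.
RM5: starts 13 at or after RM9 ends 4 → clear.
RM7: starts 18 at or after RM9 ends 4 → clear.
RM8: starts 21 at or after RM9 ends 4 → clear.

Yes — the slot is free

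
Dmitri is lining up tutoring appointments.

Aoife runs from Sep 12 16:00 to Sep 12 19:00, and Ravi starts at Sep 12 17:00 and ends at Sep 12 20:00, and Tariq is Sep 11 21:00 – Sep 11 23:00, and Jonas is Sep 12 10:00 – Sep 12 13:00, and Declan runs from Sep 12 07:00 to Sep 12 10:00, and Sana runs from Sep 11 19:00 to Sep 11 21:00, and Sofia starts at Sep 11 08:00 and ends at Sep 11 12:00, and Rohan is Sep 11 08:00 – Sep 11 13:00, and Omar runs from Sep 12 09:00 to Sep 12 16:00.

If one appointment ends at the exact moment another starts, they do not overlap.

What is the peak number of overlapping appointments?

Walk through starts and ends in time order (an end at T is processed before a start at T):
Sep 11 08:00 start Rohan → 1
Sep 11 08:00 start Sofia → 2
Sep 11 12:00 end Sofia → 1
Sep 11 13:00 end Rohan → 0
Sep 11 19:00 start Sana → 1
Sep 11 21:00 end Sana → 0
Sep 11 21:00 start Tariq → 1
Sep 11 23:00 end Tariq → 0
Sep 12 07:00 start Declan → 1
Sep 12 09:00 start Omar → 2
Sep 12 10:00 end Declan → 1
Sep 12 10:00 start Jonas → 2
Sep 12 13:00 end Jonas → 1
Sep 12 16:00 end Omar → 0
Sep 12 16:00 start Aoife → 1
Sep 12 17:00 start Ravi → 2
Sep 12 19:00 end Aoife → 1
Sep 12 20:00 end Ravi → 0
Peak is 2, at Sep 11 08:00 (Rohan, Sofia).

2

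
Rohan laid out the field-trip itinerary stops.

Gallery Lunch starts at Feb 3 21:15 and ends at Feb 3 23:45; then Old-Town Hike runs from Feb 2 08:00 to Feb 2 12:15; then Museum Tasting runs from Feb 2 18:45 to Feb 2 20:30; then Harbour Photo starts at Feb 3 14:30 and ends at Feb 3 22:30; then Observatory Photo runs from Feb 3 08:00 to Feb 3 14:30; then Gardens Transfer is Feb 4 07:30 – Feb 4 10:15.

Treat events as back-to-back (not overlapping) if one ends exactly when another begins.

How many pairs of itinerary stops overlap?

Sorted by start: Old-Town Hike, Museum Tasting, Observatory Photo, Harbour Photo, Gallery Lunch, Gardens Transfer.
Museum Tasting starts after Old-Town Hike ends; Old-Town Hike is clear from here.
Observatory Photo starts after Museum Tasting ends; Museum Tasting is clear from here.
Harbour Photo starts exactly when Observatory Photo ends (back-to-back, no overlap); Observatory Photo is clear from here.
Gallery Lunch starts before Harbour Photo ends → Harbour Photo and Gallery Lunch overlap.
Gardens Transfer starts after Harbour Photo ends.
Gardens Transfer starts after Gallery Lunch ends.
Overlapping pairs: Gallery Lunch & Harbour Photo — 1 in total.

1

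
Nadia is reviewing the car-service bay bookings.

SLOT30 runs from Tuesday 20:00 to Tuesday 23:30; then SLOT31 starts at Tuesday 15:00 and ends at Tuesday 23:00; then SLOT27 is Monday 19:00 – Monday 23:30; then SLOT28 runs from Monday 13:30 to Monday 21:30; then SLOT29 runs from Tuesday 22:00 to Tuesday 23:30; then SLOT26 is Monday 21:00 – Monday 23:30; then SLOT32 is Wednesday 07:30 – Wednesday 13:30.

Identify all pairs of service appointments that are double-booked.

Sorted by start: SLOT28, SLOT27, SLOT26, SLOT31, SLOT30, SLOT29, SLOT32.
SLOT27 starts before SLOT28 ends → SLOT28 and SLOT27 overlap.
SLOT26 starts before SLOT28 ends → SLOT28 and SLOT26 overlap.
SLOT31 starts after SLOT28 ends — done with SLOT28.
SLOT26 starts before SLOT27 ends → SLOT27 and SLOT26 overlap.
SLOT31 starts after SLOT27 ends — done with SLOT27.
SLOT31 starts after SLOT26 ends — done with SLOT26.
SLOT30 starts before SLOT31 ends → SLOT31 and SLOT30 overlap.
SLOT29 starts before SLOT31 ends → SLOT31 and SLOT29 overlap.
SLOT32 starts after SLOT31 ends.
SLOT29 starts before SLOT30 ends → SLOT30 and SLOT29 overlap.
SLOT32 starts after SLOT30 ends.
SLOT32 starts after SLOT29 ends.

SLOT26 & SLOT27, SLOT26 & SLOT28, SLOT27 & SLOT28, SLOT29 & SLOT30, SLOT29 & SLOT31, SLOT30 & SLOT31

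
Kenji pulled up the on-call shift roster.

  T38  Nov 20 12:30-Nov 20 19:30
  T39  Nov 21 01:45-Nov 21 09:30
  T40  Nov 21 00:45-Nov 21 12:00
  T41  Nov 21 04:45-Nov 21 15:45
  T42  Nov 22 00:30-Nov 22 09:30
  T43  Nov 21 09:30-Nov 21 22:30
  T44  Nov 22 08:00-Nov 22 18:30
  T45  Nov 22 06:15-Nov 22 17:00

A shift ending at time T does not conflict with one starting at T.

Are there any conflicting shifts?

Sorted by start: T38, T40, T39, T41, T43, T42, T45, T44.
T40 starts after T38 ends — done with T38.
T39 starts before T40 ends → T40 and T39 overlap.
That's a conflict, so the schedule is not conflict-free.

Yes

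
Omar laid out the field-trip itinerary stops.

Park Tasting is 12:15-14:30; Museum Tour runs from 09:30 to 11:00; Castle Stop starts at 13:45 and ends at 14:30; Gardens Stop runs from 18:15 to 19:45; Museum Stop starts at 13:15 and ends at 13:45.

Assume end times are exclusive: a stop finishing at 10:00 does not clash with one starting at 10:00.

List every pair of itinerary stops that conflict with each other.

Castle Stop & Park Tasting, Museum Stop & Park Tasting

Sorted by start: Museum Tour, Park Tasting, Museum Stop, Castle Stop, Gardens Stop.
Park Tasting starts after Museum Tour ends, so Museum Tour has no further overlaps.
Museum Stop starts before Park Tasting ends → Park Tasting and Museum Stop overlap.
Castle Stop starts before Park Tasting ends → Park Tasting and Castle Stop overlap.
Gardens Stop starts after Park Tasting ends.
Castle Stop starts exactly when Museum Stop ends (back-to-back, no overlap), so Museum Stop has no further overlaps.
Gardens Stop starts after Castle Stop ends.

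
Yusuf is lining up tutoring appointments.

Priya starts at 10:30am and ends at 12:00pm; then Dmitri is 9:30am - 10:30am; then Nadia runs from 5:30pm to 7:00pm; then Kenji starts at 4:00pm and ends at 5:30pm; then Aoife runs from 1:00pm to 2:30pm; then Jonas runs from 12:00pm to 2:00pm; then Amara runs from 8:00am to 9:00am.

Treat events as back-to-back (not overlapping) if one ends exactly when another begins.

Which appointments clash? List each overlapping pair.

Aoife & Jonas

Sorted by start: Amara, Dmitri, Priya, Jonas, Aoife, Kenji, Nadia.
Dmitri starts after Amara ends — done with Amara.
Priya starts exactly when Dmitri ends (back-to-back, no overlap) — done with Dmitri.
Jonas starts exactly when Priya ends (back-to-back, no overlap) — done with Priya.
Aoife starts before Jonas ends → Jonas and Aoife overlap.
Kenji starts after Jonas ends — done with Jonas.
Kenji starts after Aoife ends — done with Aoife.
Nadia starts exactly when Kenji ends (back-to-back, no overlap).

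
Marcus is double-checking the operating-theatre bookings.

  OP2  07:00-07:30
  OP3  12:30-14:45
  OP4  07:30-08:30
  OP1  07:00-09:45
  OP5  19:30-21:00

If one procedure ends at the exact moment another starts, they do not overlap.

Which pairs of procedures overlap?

OP1 & OP2, OP1 & OP4

Check each pair: they overlap iff neither finishes before the other starts.
Sorted by start: OP1, OP2, OP4, OP3, OP5.
OP2 starts before OP1 ends → OP1 and OP2 overlap.
OP4 starts before OP1 ends → OP1 and OP4 overlap.
OP3 starts after OP1 ends; OP1 is clear from here.
OP4 starts exactly when OP2 ends (back-to-back, no overlap); OP2 is clear from here.
OP3 starts after OP4 ends; OP4 is clear from here.
OP5 starts after OP3 ends.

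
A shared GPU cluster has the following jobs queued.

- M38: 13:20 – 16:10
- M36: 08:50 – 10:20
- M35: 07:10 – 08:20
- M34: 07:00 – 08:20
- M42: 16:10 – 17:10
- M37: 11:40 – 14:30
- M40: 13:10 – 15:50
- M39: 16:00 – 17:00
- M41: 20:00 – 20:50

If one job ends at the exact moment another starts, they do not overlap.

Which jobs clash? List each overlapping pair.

M34 & M35, M37 & M38, M37 & M40, M38 & M39, M38 & M40, M39 & M42

Sorted by start: M34, M35, M36, M37, M40, M38, M39, M42, M41.
M35 starts before M34 ends → M34 and M35 overlap.
M36 starts after M34 ends; M34 is clear from here.
M36 starts after M35 ends; M35 is clear from here.
M37 starts after M36 ends; M36 is clear from here.
M40 starts before M37 ends → M37 and M40 overlap.
M38 starts before M37 ends → M37 and M38 overlap.
M39 starts after M37 ends; M37 is clear from here.
M38 starts before M40 ends → M40 and M38 overlap.
M39 starts after M40 ends; M40 is clear from here.
M39 starts before M38 ends → M38 and M39 overlap.
M42 starts exactly when M38 ends (back-to-back, no overlap); M38 is clear from here.
M42 starts before M39 ends → M39 and M42 overlap.
M41 starts after M39 ends.
M41 starts after M42 ends.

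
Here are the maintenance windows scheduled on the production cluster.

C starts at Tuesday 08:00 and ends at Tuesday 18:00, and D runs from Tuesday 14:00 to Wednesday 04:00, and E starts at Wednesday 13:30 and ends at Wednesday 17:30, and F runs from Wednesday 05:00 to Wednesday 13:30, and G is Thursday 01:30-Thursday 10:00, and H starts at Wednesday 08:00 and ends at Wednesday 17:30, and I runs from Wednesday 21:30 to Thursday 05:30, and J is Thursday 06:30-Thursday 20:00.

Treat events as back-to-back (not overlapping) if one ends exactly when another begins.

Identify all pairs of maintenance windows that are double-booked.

C & D, E & H, F & H, G & I, G & J

Two intervals overlap when each starts before the other ends.
Sorted by start: C, D, F, H, E, I, G, J.
D starts before C ends → C and D overlap.
F starts after C ends, so nothing later overlaps C either.
F starts after D ends, so nothing later overlaps D either.
H starts before F ends → F and H overlap.
E starts exactly when F ends (back-to-back, no overlap), so nothing later overlaps F either.
E starts before H ends → H and E overlap.
I starts after H ends, so nothing later overlaps H either.
I starts after E ends, so nothing later overlaps E either.
G starts before I ends → I and G overlap.
J starts after I ends.
J starts before G ends → G and J overlap.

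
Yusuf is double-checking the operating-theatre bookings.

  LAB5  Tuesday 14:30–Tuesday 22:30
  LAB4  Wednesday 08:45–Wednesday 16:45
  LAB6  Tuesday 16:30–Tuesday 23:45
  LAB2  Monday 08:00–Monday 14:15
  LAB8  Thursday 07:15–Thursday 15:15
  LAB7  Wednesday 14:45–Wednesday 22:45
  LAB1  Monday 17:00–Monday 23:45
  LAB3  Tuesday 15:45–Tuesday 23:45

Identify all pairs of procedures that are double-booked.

LAB3 & LAB5, LAB3 & LAB6, LAB4 & LAB7, LAB5 & LAB6

Two intervals overlap when each starts before the other ends.
Sorted by start: LAB2, LAB1, LAB5, LAB3, LAB6, LAB4, LAB7, LAB8.
LAB1 starts after LAB2 ends, so nothing later overlaps LAB2 either.
LAB5 starts after LAB1 ends, so nothing later overlaps LAB1 either.
LAB3 starts before LAB5 ends → LAB5 and LAB3 overlap.
LAB6 starts before LAB5 ends → LAB5 and LAB6 overlap.
LAB4 starts after LAB5 ends, so nothing later overlaps LAB5 either.
LAB6 starts before LAB3 ends → LAB3 and LAB6 overlap.
LAB4 starts after LAB3 ends, so nothing later overlaps LAB3 either.
LAB4 starts after LAB6 ends, so nothing later overlaps LAB6 either.
LAB7 starts before LAB4 ends → LAB4 and LAB7 overlap.
LAB8 starts after LAB4 ends.
LAB8 starts after LAB7 ends.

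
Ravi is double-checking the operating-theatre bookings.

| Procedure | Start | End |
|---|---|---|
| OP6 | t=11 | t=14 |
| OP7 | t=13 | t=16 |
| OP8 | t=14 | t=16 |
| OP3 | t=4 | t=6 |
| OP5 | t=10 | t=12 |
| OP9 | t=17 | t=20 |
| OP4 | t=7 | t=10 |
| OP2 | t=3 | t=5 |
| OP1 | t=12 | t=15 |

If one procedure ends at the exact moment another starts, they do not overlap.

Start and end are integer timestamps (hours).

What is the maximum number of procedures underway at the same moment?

Sort all start/end points and keep a running count:
t=3 start OP2 → 1
t=4 start OP3 → 2
t=5 end OP2 → 1
t=6 end OP3 → 0
t=7 start OP4 → 1
t=10 end OP4 → 0
t=10 start OP5 → 1
t=11 start OP6 → 2
t=12 end OP5 → 1
t=12 start OP1 → 2
t=13 start OP7 → 3
t=14 end OP6 → 2
t=14 start OP8 → 3
t=15 end OP1 → 2
t=16 end OP7 → 1
t=16 end OP8 → 0
t=17 start OP9 → 1
t=20 end OP9 → 0
Peak is 3, at t=13 (OP1, OP6, OP7).

3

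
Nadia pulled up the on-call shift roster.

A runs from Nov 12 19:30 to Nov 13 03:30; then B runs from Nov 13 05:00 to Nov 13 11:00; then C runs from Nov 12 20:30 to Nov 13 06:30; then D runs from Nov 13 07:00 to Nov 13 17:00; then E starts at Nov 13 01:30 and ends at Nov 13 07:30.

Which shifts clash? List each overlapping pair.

A & C, A & E, B & C, B & D, B & E, C & E, D & E

Sorted by start: A, C, E, B, D.
C starts before A ends → A and C overlap.
E starts before A ends → A and E overlap.
B starts after A ends, so nothing later overlaps A either.
E starts before C ends → C and E overlap.
B starts before C ends → C and B overlap.
D starts after C ends.
B starts before E ends → E and B overlap.
D starts before E ends → E and D overlap.
D starts before B ends → B and D overlap.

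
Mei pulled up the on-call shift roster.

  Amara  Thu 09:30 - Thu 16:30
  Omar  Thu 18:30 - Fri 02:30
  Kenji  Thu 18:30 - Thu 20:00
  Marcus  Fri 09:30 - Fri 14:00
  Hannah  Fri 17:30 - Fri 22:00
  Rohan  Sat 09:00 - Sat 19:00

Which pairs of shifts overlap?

Sorted by start: Amara, Omar, Kenji, Marcus, Hannah, Rohan.
Omar starts after Amara ends — done with Amara.
Kenji starts before Omar ends → Omar and Kenji overlap.
Marcus starts after Omar ends — done with Omar.
Marcus starts after Kenji ends — done with Kenji.
Hannah starts after Marcus ends — done with Marcus.
Rohan starts after Hannah ends.

Kenji & Omar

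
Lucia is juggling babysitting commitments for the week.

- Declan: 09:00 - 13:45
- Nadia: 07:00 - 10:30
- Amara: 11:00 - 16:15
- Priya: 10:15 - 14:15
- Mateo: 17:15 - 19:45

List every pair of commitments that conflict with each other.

Amara & Declan, Amara & Priya, Declan & Nadia, Declan & Priya, Nadia & Priya

Sorted by start: Nadia, Declan, Priya, Amara, Mateo.
Declan starts before Nadia ends → Nadia and Declan overlap.
Priya starts before Nadia ends → Nadia and Priya overlap.
Amara starts after Nadia ends, so Nadia has no further overlaps.
Priya starts before Declan ends → Declan and Priya overlap.
Amara starts before Declan ends → Declan and Amara overlap.
Mateo starts after Declan ends.
Amara starts before Priya ends → Priya and Amara overlap.
Mateo starts after Priya ends.
Mateo starts after Amara ends.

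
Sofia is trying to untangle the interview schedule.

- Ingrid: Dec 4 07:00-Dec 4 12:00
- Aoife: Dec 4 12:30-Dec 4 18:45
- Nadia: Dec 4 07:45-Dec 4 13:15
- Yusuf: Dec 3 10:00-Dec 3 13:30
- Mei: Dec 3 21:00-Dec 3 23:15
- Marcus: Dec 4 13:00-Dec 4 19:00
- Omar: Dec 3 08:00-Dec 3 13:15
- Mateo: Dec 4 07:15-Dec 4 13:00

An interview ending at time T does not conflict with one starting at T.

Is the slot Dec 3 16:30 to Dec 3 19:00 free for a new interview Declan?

Omar: ends Dec 3 13:15 at or before Declan starts Dec 3 16:30 → clear.
Yusuf: ends Dec 3 13:30 at or before Declan starts Dec 3 16:30 → clear.
Mei: starts Dec 3 21:00 at or after Declan ends Dec 3 19:00 → clear.
Ingrid: starts Dec 4 07:00 at or after Declan ends Dec 3 19:00 → clear.
Mateo: starts Dec 4 07:15 at or after Declan ends Dec 3 19:00 → clear.
Nadia: starts Dec 4 07:45 at or after Declan ends Dec 3 19:00 → clear.
Aoife: starts Dec 4 12:30 at or after Declan ends Dec 3 19:00 → clear.
Marcus: starts Dec 4 13:00 at or after Declan ends Dec 3 19:00 → clear.

Yes — the slot is free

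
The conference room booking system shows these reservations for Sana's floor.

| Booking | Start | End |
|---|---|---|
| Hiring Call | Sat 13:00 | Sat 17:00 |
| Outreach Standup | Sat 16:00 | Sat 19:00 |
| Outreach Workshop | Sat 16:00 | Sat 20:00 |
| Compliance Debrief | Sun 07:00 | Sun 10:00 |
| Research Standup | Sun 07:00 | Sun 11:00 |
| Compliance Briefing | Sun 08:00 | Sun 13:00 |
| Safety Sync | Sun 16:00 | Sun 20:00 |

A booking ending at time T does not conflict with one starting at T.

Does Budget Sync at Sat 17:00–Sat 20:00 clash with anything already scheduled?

Yes — it overlaps Outreach Standup, Outreach Workshop

Hiring Call: ends Sat 17:00 at or before Budget Sync starts Sat 17:00 → clear.
Outreach Standup: starts Sat 16:00 before Budget Sync ends Sat 20:00, and ends Sat 19:00 after Budget Sync starts Sat 17:00 → overlap.
Outreach Workshop: starts Sat 16:00 before Budget Sync ends Sat 20:00, and ends Sat 20:00 after Budget Sync starts Sat 17:00 → overlap.
Compliance Debrief: starts Sun 07:00 at or after Budget Sync ends Sat 20:00 → clear.
Research Standup: starts Sun 07:00 at or after Budget Sync ends Sat 20:00 → clear.
Compliance Briefing: starts Sun 08:00 at or after Budget Sync ends Sat 20:00 → clear.
Safety Sync: starts Sun 16:00 at or after Budget Sync ends Sat 20:00 → clear.
Budget Sync overlaps Outreach Standup, Outreach Workshop.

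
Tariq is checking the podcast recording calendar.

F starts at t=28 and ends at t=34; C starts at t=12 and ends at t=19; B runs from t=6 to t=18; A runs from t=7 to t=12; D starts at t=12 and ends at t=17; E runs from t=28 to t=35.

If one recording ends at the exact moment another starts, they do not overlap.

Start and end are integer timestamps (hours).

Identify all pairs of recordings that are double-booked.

A & B, B & C, B & D, C & D, E & F

Sorted by start: B, A, C, D, E, F.
A starts before B ends → B and A overlap.
C starts before B ends → B and C overlap.
D starts before B ends → B and D overlap.
E starts after B ends, so nothing later overlaps B either.
C starts exactly when A ends (back-to-back, no overlap), so nothing later overlaps A either.
D starts before C ends → C and D overlap.
E starts after C ends, so nothing later overlaps C either.
E starts after D ends, so nothing later overlaps D either.
F starts before E ends → E and F overlap.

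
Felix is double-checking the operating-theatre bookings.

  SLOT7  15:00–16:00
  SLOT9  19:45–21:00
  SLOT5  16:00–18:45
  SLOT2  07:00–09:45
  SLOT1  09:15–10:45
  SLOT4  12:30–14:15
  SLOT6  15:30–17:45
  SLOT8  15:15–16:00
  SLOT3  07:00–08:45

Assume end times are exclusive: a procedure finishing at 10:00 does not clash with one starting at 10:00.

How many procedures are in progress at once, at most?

Walk through starts and ends in time order (an end at T is processed before a start at T):
07:00 start SLOT2 → 1
07:00 start SLOT3 → 2
08:45 end SLOT3 → 1
09:15 start SLOT1 → 2
09:45 end SLOT2 → 1
10:45 end SLOT1 → 0
12:30 start SLOT4 → 1
14:15 end SLOT4 → 0
15:00 start SLOT7 → 1
15:15 start SLOT8 → 2
15:30 start SLOT6 → 3
16:00 end SLOT7 → 2
16:00 end SLOT8 → 1
16:00 start SLOT5 → 2
17:45 end SLOT6 → 1
18:45 end SLOT5 → 0
19:45 start SLOT9 → 1
21:00 end SLOT9 → 0
Peak is 3, at 15:30 (SLOT6, SLOT7, SLOT8).

3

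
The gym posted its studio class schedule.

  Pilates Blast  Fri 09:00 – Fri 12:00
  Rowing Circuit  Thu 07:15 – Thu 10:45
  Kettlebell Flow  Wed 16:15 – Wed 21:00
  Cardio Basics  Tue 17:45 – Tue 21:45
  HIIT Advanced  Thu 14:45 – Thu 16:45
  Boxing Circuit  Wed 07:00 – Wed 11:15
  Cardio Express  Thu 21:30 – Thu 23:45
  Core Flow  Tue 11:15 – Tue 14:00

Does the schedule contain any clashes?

No

Sorted by start: Core Flow, Cardio Basics, Boxing Circuit, Kettlebell Flow, Rowing Circuit, HIIT Advanced, Cardio Express, Pilates Blast.
Cardio Basics starts after Core Flow ends, so nothing later overlaps Core Flow either.
Boxing Circuit starts after Cardio Basics ends, so nothing later overlaps Cardio Basics either.
Kettlebell Flow starts after Boxing Circuit ends, so nothing later overlaps Boxing Circuit either.
Rowing Circuit starts after Kettlebell Flow ends, so nothing later overlaps Kettlebell Flow either.
HIIT Advanced starts after Rowing Circuit ends, so nothing later overlaps Rowing Circuit either.
Cardio Express starts after HIIT Advanced ends, so nothing later overlaps HIIT Advanced either.
Pilates Blast starts after Cardio Express ends.
Every pair is clear; the schedule has no overlaps.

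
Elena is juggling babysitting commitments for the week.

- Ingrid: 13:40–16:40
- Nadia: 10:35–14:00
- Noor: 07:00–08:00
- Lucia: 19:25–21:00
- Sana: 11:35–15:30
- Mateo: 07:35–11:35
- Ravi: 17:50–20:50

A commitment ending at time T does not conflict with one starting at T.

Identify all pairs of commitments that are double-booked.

Ingrid & Nadia, Ingrid & Sana, Lucia & Ravi, Mateo & Nadia, Mateo & Noor, Nadia & Sana

Check each pair: they overlap iff neither finishes before the other starts.
Sorted by start: Noor, Mateo, Nadia, Sana, Ingrid, Ravi, Lucia.
Mateo starts before Noor ends → Noor and Mateo overlap.
Nadia starts after Noor ends, so nothing later overlaps Noor either.
Nadia starts before Mateo ends → Mateo and Nadia overlap.
Sana starts exactly when Mateo ends (back-to-back, no overlap), so nothing later overlaps Mateo either.
Sana starts before Nadia ends → Nadia and Sana overlap.
Ingrid starts before Nadia ends → Nadia and Ingrid overlap.
Ravi starts after Nadia ends, so nothing later overlaps Nadia either.
Ingrid starts before Sana ends → Sana and Ingrid overlap.
Ravi starts after Sana ends, so nothing later overlaps Sana either.
Ravi starts after Ingrid ends, so nothing later overlaps Ingrid either.
Lucia starts before Ravi ends → Ravi and Lucia overlap.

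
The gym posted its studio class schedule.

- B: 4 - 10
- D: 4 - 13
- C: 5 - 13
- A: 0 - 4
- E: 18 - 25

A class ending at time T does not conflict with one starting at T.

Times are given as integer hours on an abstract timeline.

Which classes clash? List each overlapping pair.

Sorted by start: A, B, D, C, E.
B starts exactly when A ends (back-to-back, no overlap) — done with A.
D starts before B ends → B and D overlap.
C starts before B ends → B and C overlap.
E starts after B ends.
C starts before D ends → D and C overlap.
E starts after D ends.
E starts after C ends.

B & C, B & D, C & D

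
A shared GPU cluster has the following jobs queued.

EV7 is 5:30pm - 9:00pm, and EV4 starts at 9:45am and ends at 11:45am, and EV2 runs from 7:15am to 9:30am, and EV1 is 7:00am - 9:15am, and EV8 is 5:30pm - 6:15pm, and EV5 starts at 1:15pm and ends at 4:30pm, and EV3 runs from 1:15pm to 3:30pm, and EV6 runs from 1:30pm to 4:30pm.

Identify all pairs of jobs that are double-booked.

Two intervals overlap when each starts before the other ends.
Sorted by start: EV1, EV2, EV4, EV3, EV5, EV6, EV7, EV8.
EV2 starts before EV1 ends → EV1 and EV2 overlap.
EV4 starts after EV1 ends; EV1 is clear from here.
EV4 starts after EV2 ends; EV2 is clear from here.
EV3 starts after EV4 ends; EV4 is clear from here.
EV5 starts before EV3 ends → EV3 and EV5 overlap.
EV6 starts before EV3 ends → EV3 and EV6 overlap.
EV7 starts after EV3 ends; EV3 is clear from here.
EV6 starts before EV5 ends → EV5 and EV6 overlap.
EV7 starts after EV5 ends; EV5 is clear from here.
EV7 starts after EV6 ends; EV6 is clear from here.
EV8 starts before EV7 ends → EV7 and EV8 overlap.

EV1 & EV2, EV3 & EV5, EV3 & EV6, EV5 & EV6, EV7 & EV8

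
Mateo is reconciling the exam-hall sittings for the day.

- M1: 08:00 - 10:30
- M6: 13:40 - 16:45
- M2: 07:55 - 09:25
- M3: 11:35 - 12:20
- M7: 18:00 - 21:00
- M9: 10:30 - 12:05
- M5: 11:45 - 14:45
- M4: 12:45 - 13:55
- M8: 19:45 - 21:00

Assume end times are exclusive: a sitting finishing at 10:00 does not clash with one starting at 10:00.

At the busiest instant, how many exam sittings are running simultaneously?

3

Sweep the timeline, counting +1 at each start and −1 at each end (ends before starts at a tie):
07:55 start M2 → 1
08:00 start M1 → 2
09:25 end M2 → 1
10:30 end M1 → 0
10:30 start M9 → 1
11:35 start M3 → 2
11:45 start M5 → 3
12:05 end M9 → 2
12:20 end M3 → 1
12:45 start M4 → 2
13:40 start M6 → 3
13:55 end M4 → 2
14:45 end M5 → 1
16:45 end M6 → 0
18:00 start M7 → 1
19:45 start M8 → 2
21:00 end M7 → 1
21:00 end M8 → 0
Peak is 3, at 11:45 (M3, M5, M9).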